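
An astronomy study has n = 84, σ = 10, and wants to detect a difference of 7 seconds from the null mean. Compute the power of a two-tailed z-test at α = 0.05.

SE = σ/√n = 10/√84 = 1.091. Non-centrality λ = d/SE = 7/1.091 = 6.416. Power ≈ Φ(λ - z_{α/2}) = Φ(6.416 - 1.96) = Φ(4.456) = 1.0.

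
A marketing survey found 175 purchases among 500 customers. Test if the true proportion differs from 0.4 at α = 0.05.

p̂ = 0.35, p₀ = 0.4. z = (p̂ - p₀)/√(p₀(1-p₀)/n) = -2.282. Critical: ±1.96. Reject H₀.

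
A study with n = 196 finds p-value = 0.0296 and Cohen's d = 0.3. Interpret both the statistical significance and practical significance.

Statistically significant (p = 0.0296 < 0.05). Cohen's d = 0.3 indicates a small effect size. Both statistical and practical significance should be considered.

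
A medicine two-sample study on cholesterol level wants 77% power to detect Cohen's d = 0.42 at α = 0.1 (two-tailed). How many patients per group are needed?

z_{α/2} = 1.645, z_β = Φ⁻¹(0.77) = 0.739. For small effect (d = 0.42): n per group = 2(z_{α/2} + z_β)²/d² = 2(1.645 + 0.739)²/0.42² = 64.4 → 65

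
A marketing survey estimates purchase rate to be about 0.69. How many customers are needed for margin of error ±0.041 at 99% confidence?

n = z²p(1-p)/E² = 2.576²×0.69×0.31/0.041² = 844.4 → n = 845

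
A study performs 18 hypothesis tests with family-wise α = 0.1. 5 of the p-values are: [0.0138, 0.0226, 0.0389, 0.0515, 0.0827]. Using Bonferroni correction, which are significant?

Bonferroni α = 0.1/18 = 0.00556. None of the given p-values are significant.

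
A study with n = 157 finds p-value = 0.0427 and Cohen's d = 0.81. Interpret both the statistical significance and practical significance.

Statistically significant (p = 0.0427 < 0.05). Cohen's d = 0.81 indicates a large effect size. Both statistical and practical significance should be considered.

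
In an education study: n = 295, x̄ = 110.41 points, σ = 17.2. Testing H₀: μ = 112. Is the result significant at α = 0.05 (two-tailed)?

z = (110.41 - 112)/(17.2/√295) = -1.588. Since |z| ≤ 1.96, not significant at α = 0.05.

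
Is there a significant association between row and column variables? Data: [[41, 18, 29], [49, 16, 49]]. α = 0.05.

χ² = 2.654. df = 2, critical = 5.991. Fail to reject H₀. No evidence of dependence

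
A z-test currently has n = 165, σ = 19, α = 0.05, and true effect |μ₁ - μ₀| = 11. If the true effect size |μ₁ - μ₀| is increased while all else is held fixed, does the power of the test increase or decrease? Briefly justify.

Power increases: a larger true effect increases the non-centrality λ = |μ₁ - μ₀|/(σ/√n).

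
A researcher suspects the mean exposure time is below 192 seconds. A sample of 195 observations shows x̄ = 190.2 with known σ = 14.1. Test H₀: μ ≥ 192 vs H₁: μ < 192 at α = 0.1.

z = -1.783. Critical value: -1.28. Reject H₀.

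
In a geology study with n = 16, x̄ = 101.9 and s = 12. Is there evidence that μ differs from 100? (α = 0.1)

t = (x̄ - μ₀)/(s/√n) = (101.9 - 100)/(12/√16) = 0.633. df = 15, critical t = ±1.753. Fail to reject H₀.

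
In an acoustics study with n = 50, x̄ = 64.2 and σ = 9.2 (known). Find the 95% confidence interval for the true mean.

CI = x̄ ± z*(σ/√n) = 64.2 ± 1.96(9.2/√50) = 64.2 ± 2.55 = (61.65, 66.75)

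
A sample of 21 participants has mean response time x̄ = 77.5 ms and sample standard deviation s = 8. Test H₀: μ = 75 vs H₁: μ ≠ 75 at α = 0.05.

t = (x̄ - μ₀)/(s/√n) = (77.5 - 75)/(8/√21) = 1.432. df = 20, critical t = ±2.086. Fail to reject H₀.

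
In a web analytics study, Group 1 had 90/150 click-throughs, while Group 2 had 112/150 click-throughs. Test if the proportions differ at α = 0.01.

p̂₁ = 0.6, p̂₂ = 0.747, pooled p̂ = 0.673. z = -2.708. Critical: ±2.576. Reject H₀.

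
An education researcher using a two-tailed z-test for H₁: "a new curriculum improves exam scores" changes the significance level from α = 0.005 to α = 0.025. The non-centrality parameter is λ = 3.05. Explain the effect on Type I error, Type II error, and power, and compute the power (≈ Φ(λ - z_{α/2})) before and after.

Increasing α from 0.005 to 0.025:
• Type I error rate increases (α is the Type I rate by definition).
• Critical value moves from z_{α/2} = 2.807 to 2.241, so power = Φ(λ - z_{α/2}) goes from Φ(3.05 - 2.807) = 0.596 to Φ(3.05 - 2.241) = 0.791.
• Type II error rate β = 1 - power therefore decreases (0.404 → 0.209).
Appropriate when false negatives are costly — here, keeping the old curriculum when the new one would have helped students.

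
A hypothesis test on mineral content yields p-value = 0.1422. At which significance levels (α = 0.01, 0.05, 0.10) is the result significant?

p = 0.1422. Not significant at any of the given levels.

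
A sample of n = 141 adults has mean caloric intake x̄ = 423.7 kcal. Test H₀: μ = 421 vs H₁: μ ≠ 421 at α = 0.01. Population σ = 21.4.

z = (x̄ - μ₀)/(σ/√n) = (423.7 - 421)/(21.4/√141) = 1.498. Critical value: ±2.576. Since |1.498| ≤ 2.576, Fail to reject H₀.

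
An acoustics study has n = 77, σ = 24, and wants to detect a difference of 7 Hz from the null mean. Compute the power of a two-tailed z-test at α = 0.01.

SE = σ/√n = 24/√77 = 2.735. Non-centrality λ = d/SE = 7/2.735 = 2.559. Power ≈ Φ(λ - z_{α/2}) = Φ(2.559 - 2.576) = Φ(-0.017) = 0.493.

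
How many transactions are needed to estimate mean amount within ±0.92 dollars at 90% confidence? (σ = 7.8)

n = (z*σ/E)² = (1.645×7.8/0.92)² = 194.5 → n = 195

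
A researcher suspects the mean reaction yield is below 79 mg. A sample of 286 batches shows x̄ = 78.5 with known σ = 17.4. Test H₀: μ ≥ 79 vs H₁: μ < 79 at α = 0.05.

z = -0.486. Critical value: -1.645. Fail to reject H₀.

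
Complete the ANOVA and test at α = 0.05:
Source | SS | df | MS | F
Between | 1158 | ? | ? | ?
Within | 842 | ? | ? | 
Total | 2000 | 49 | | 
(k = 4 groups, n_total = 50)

df_between = 3, df_within = 46. MS_between = 386.0, MS_within = 18.3. F = 21.088, F_crit ≈ 2.807. Reject H₀.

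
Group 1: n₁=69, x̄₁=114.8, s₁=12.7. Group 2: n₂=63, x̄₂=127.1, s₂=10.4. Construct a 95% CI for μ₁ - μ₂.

Difference = -12.3. SE = √(12.7²/69 + 10.4²/63) = 2.014. CI = (-16.25, -8.35)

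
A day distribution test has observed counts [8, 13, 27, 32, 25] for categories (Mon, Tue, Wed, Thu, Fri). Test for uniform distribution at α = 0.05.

Expected = 21 each. χ² = Σ(O-E)²/E = 19.333. df = 4, critical value = 9.488. Reject H₀.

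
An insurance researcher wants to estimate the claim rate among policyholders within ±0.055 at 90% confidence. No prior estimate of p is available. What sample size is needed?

Conservative approach: use p = 0.5 (maximizes p(1-p) = 0.25). n = z²(0.25)/E² = 1.645²×0.25/0.055² = 223.6 → n = 224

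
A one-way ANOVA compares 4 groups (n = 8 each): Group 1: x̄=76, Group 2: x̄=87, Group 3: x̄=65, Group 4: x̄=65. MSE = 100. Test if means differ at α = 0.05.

Grand mean = 73.25. SS_between = 2662.0, MS_between = 887.33. F = 8.873, F_crit ≈ 2.947. Reject H₀.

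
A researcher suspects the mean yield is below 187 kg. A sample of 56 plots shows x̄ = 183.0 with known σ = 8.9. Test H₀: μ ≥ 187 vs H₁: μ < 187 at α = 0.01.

z = -3.363. Critical value: -2.33. Reject H₀.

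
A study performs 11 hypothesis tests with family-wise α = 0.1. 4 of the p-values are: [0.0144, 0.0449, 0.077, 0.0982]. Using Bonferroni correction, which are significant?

Bonferroni α = 0.1/11 = 0.00909. None of the given p-values are significant.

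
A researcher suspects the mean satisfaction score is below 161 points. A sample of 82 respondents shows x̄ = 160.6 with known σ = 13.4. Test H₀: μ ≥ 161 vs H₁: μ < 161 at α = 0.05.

z = -0.27. Critical value: -1.645. Fail to reject H₀.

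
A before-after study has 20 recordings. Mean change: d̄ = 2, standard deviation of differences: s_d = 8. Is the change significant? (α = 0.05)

t = d̄/(s_d/√n) = 2/(8/√20) = 1.118. df = 19, critical t = ±2.093. Fail to reject H₀.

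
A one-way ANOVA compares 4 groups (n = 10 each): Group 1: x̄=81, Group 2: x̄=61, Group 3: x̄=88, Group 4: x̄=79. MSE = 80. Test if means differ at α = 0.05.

Grand mean = 77.25. SS_between = 3967.5, MS_between = 1322.5. F = 16.531, F_crit ≈ 2.866. Reject H₀.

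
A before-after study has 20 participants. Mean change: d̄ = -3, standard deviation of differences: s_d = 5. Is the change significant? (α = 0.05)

t = d̄/(s_d/√n) = -3/(5/√20) = -2.683. df = 19, critical t = ±2.093. Reject H₀.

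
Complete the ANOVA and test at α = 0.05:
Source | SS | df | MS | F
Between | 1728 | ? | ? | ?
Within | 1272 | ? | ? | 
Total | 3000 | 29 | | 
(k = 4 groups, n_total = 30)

df_between = 3, df_within = 26. MS_between = 576.0, MS_within = 48.92. F = 11.774, F_crit ≈ 2.975. Reject H₀.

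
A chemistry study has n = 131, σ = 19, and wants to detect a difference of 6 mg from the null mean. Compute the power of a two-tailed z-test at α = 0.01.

SE = σ/√n = 19/√131 = 1.66. Non-centrality λ = d/SE = 6/1.66 = 3.614. Power ≈ Φ(λ - z_{α/2}) = Φ(3.614 - 2.576) = Φ(1.038) = 0.85.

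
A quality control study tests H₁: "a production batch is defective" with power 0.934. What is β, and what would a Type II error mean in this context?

β = 1 - power = 1 - 0.934 = 0.066. A Type II error is failing to reject H₀ when H₀ is false (false negative) — here, failing to conclude that a production batch is defective when in fact it is true. Consequence: shipping a defective batch — faulty products reach customers.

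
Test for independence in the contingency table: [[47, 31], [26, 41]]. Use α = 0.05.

χ² = 6.634. df = 1, critical = 3.841. Reject H₀. Variables are dependent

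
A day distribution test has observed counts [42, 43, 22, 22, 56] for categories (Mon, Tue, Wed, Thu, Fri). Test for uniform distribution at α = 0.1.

Expected = 37 each. χ² = Σ(O-E)²/E = 23.568. df = 4, critical value = 7.779. Reject H₀.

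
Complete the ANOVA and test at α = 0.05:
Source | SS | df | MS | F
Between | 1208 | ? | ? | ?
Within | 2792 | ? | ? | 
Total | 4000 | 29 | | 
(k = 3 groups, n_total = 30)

df_between = 2, df_within = 27. MS_between = 604.0, MS_within = 103.41. F = 5.841, F_crit ≈ 3.354. Reject H₀.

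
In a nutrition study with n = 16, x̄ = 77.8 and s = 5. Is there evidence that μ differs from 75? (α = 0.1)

t = (x̄ - μ₀)/(s/√n) = (77.8 - 75)/(5/√16) = 2.24. df = 15, critical t = ±1.753. Reject H₀.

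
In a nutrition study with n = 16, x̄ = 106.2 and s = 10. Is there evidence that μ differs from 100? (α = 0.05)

t = (x̄ - μ₀)/(s/√n) = (106.2 - 100)/(10/√16) = 2.48. df = 15, critical t = ±2.131. Reject H₀.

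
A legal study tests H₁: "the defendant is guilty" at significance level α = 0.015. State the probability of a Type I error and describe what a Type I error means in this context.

P(Type I error) = α = 0.015. A Type I error is rejecting H₀ when H₀ is actually true (false positive) — here, concluding that the defendant is guilty when in fact this is not the case. Consequence: convicting an innocent person.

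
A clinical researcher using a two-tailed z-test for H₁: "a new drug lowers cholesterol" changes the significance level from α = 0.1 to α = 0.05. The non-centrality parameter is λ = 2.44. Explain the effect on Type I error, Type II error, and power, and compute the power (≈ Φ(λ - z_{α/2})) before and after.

Decreasing α from 0.1 to 0.05:
• Type I error rate decreases (α is the Type I rate by definition).
• Critical value moves from z_{α/2} = 1.645 to 1.96, so power = Φ(λ - z_{α/2}) goes from Φ(2.44 - 1.645) = 0.787 to Φ(2.44 - 1.96) = 0.684.
• Type II error rate β = 1 - power therefore increases (0.213 → 0.316).
Appropriate when false positives are costly — here, approving an ineffective drug — patients take a useless medication and may skip effective alternatives.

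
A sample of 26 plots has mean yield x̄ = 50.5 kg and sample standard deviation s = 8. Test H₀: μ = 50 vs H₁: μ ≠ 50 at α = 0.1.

t = (x̄ - μ₀)/(s/√n) = (50.5 - 50)/(8/√26) = 0.319. df = 25, critical t = ±1.708. Fail to reject H₀.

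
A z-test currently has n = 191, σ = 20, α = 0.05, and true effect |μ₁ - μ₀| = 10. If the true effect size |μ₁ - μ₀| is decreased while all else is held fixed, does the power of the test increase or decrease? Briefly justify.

Power decreases: a smaller true effect decreases the non-centrality λ = |μ₁ - μ₀|/(σ/√n).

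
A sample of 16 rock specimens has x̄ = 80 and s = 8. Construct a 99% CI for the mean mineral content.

CI = x̄ ± t*(s/√n) = 80 ± 2.947(8/√16) = (74.11, 85.89)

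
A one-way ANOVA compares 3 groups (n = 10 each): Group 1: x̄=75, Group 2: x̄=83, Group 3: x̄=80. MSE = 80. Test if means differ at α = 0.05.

Grand mean = 79.33. SS_between = 326.67, MS_between = 163.33. F = 2.042, F_crit ≈ 3.354. Fail to reject H₀.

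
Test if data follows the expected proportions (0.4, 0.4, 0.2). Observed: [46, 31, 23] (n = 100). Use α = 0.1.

Expected: [40.0, 40.0, 20.0]. χ² = 3.375. df = 2, critical = 4.605. Fail to reject H₀.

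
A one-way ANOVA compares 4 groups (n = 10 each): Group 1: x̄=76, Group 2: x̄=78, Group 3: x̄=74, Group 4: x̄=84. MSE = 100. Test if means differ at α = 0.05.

Grand mean = 78.0. SS_between = 560.0, MS_between = 186.67. F = 1.867, F_crit ≈ 2.866. Fail to reject H₀.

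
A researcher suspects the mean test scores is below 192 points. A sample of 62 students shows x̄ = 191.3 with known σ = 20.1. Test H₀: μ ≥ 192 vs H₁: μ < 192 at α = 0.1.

z = -0.274. Critical value: -1.28. Fail to reject H₀.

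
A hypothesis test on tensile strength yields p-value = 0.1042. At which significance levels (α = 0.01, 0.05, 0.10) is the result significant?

p = 0.1042. Not significant at any of the given levels.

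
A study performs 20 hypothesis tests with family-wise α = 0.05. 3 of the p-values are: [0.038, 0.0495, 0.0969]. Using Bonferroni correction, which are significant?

Bonferroni α = 0.05/20 = 0.0025. None of the given p-values are significant.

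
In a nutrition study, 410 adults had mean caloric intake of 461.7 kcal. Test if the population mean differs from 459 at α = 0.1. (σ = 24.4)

z = (x̄ - μ₀)/(σ/√n) = (461.7 - 459)/(24.4/√410) = 2.241. Critical value: ±1.645. Since |2.241| > 1.645, Reject H₀.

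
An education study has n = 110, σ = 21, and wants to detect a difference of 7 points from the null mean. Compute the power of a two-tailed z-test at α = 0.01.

SE = σ/√n = 21/√110 = 2.002. Non-centrality λ = d/SE = 7/2.002 = 3.496. Power ≈ Φ(λ - z_{α/2}) = Φ(3.496 - 2.576) = Φ(0.92) = 0.821.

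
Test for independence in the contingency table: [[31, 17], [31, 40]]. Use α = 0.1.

χ² = 5.023. df = 1, critical = 2.706. Reject H₀. Variables are dependent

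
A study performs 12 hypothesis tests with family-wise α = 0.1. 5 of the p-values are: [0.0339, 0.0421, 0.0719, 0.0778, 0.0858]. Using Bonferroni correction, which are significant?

Bonferroni α = 0.1/12 = 0.00833. None of the given p-values are significant.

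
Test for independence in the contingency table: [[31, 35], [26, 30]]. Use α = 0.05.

χ² = 0.004. df = 1, critical = 3.841. Fail to reject H₀. No evidence of dependence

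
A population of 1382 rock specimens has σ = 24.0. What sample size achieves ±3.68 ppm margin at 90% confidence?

Without FPC: n₀ = (1.645×24.0/3.68)² = 115.096. With FPC: n = n₀N/(n₀+N-1) = 106.3 → n = 107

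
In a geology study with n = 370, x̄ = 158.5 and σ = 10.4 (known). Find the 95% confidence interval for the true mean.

CI = x̄ ± z*(σ/√n) = 158.5 ± 1.96(10.4/√370) = 158.5 ± 1.06 = (157.44, 159.56)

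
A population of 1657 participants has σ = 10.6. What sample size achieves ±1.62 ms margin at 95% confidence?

Without FPC: n₀ = (1.96×10.6/1.62)² = 164.473. With FPC: n = n₀N/(n₀+N-1) = 149.7 → n = 150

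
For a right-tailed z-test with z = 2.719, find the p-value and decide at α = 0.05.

p = P(Z > 2.719) = 1 - Φ(2.719) ≈ 0.0033. Since p < 0.05, reject H₀ (significant) at α = 0.05.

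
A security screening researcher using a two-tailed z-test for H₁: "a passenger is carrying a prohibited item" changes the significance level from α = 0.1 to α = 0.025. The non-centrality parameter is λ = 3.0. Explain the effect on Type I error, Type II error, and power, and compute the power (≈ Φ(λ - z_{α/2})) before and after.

Decreasing α from 0.1 to 0.025:
• Type I error rate decreases (α is the Type I rate by definition).
• Critical value moves from z_{α/2} = 1.645 to 2.241, so power = Φ(λ - z_{α/2}) goes from Φ(3.0 - 1.645) = 0.912 to Φ(3.0 - 2.241) = 0.776.
• Type II error rate β = 1 - power therefore increases (0.088 → 0.224).
Appropriate when false positives are costly — here, detaining an innocent passenger — delay and inconvenience.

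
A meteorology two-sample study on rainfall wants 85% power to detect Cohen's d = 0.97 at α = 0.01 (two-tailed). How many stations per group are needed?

z_{α/2} = 2.576, z_β = Φ⁻¹(0.85) = 1.036. For large effect (d = 0.97): n per group = 2(z_{α/2} + z_β)²/d² = 2(2.576 + 1.036)²/0.97² = 27.7 → 28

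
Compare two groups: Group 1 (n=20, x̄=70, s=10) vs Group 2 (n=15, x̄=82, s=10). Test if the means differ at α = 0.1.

Pooled sp = 10.0. t = -3.513, df = 33. Critical t = ±1.692. Reject H₀.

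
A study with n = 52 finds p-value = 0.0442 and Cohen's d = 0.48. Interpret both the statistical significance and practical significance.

Statistically significant (p = 0.0442 < 0.05). Cohen's d = 0.48 indicates a small effect size. Both statistical and practical significance should be considered.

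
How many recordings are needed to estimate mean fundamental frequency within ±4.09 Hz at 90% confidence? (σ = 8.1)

n = (z*σ/E)² = (1.645×8.1/4.09)² = 10.6 → n = 11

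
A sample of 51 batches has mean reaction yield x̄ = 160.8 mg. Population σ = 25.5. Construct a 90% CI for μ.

CI = x̄ ± z*(σ/√n) = 160.8 ± 1.645(25.5/√51) = 160.8 ± 5.87 = (154.93, 166.67)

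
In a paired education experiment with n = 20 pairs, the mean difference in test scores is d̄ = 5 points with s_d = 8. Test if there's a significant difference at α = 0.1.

t = d̄/(s_d/√n) = 5/(8/√20) = 2.795. df = 19, critical t = ±1.729. Reject H₀.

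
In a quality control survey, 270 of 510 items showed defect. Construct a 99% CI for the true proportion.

p̂ = 0.529. CI = p̂ ± z*√(p̂(1-p̂)/n) = (0.472, 0.586)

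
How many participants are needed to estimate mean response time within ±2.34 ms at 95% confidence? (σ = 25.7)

n = (z*σ/E)² = (1.96×25.7/2.34)² = 463.4 → n = 464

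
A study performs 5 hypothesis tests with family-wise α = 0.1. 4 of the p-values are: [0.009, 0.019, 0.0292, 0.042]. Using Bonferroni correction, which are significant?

Bonferroni α = 0.1/5 = 0.02. Significant p-values: [0.009, 0.019]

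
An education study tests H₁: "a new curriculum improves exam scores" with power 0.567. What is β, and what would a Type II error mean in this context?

β = 1 - power = 1 - 0.567 = 0.433. A Type II error is failing to reject H₀ when H₀ is false (false negative) — here, failing to conclude that a new curriculum improves exam scores when in fact it is true. Consequence: keeping the old curriculum when the new one would have helped students.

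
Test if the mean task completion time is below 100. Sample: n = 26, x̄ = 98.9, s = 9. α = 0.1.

t = (98.9 - 100)/(9/√26) = -0.623, df = 25. Critical t = -1.316. Fail to reject H₀.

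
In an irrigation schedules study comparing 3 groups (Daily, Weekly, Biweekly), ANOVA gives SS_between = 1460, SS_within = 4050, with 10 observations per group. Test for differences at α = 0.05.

df_between = 2, df_within = 27. F = MS_between/MS_within = 730.0/150.0 = 4.867. F_crit ≈ 3.354. Reject H₀. At least one mean differs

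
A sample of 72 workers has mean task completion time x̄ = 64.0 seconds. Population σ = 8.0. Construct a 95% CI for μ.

CI = x̄ ± z*(σ/√n) = 64.0 ± 1.96(8.0/√72) = 64.0 ± 1.85 = (62.15, 65.85)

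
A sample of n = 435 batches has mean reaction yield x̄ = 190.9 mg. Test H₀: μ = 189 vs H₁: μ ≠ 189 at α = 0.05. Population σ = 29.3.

z = (x̄ - μ₀)/(σ/√n) = (190.9 - 189)/(29.3/√435) = 1.352. Critical value: ±1.96. Since |1.352| ≤ 1.96, Fail to reject H₀.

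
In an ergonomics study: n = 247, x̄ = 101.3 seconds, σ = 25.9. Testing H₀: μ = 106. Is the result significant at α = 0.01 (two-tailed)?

z = (101.3 - 106)/(25.9/√247) = -2.852. Since |z| > 2.576, significant at α = 0.01.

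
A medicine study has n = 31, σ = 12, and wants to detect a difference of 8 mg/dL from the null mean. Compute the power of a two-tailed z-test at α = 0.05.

SE = σ/√n = 12/√31 = 2.155. Non-centrality λ = d/SE = 8/2.155 = 3.712. Power ≈ Φ(λ - z_{α/2}) = Φ(3.712 - 1.96) = Φ(1.752) = 0.96.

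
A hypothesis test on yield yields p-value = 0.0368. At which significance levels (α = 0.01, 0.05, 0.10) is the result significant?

p = 0.0368. Significant at: α = 0.05, 0.1.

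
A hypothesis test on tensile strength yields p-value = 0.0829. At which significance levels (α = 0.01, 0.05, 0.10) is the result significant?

p = 0.0829. Significant at: α = 0.1.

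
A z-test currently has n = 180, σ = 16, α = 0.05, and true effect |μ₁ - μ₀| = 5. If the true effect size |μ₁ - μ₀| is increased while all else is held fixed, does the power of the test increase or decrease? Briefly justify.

Power increases: a larger true effect increases the non-centrality λ = |μ₁ - μ₀|/(σ/√n).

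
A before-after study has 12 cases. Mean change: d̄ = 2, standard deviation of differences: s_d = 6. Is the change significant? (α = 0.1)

t = d̄/(s_d/√n) = 2/(6/√12) = 1.155. df = 11, critical t = ±1.796. Fail to reject H₀.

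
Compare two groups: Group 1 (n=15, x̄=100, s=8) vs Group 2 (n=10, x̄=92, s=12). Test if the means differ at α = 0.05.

Pooled sp = 9.76. t = 2.007, df = 23. Critical t = ±2.069. Fail to reject H₀.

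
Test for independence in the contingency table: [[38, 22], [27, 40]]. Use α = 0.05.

χ² = 6.722. df = 1, critical = 3.841. Reject H₀. Variables are dependent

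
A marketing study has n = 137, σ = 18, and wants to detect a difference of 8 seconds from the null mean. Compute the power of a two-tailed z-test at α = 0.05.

SE = σ/√n = 18/√137 = 1.538. Non-centrality λ = d/SE = 8/1.538 = 5.202. Power ≈ Φ(λ - z_{α/2}) = Φ(5.202 - 1.96) = Φ(3.242) = 0.999.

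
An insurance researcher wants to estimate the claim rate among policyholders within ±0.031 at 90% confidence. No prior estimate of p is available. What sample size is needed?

Conservative approach: use p = 0.5 (maximizes p(1-p) = 0.25). n = z²(0.25)/E² = 1.645²×0.25/0.031² = 704.0 → n = 704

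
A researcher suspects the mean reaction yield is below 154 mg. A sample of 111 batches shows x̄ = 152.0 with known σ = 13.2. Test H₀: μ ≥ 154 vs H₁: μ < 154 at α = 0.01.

z = -1.596. Critical value: -2.33. Fail to reject H₀.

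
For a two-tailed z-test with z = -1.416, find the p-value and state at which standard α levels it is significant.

p = 2·P(Z > |-1.416|) = 2·(1 - Φ(1.416)) ≈ 0.1568. Not significant at any standard level.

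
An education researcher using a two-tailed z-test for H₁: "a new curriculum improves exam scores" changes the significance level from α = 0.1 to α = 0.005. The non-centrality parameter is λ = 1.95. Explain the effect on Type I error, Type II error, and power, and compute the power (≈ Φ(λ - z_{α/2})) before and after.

Decreasing α from 0.1 to 0.005:
• Type I error rate decreases (α is the Type I rate by definition).
• Critical value moves from z_{α/2} = 1.645 to 2.807, so power = Φ(λ - z_{α/2}) goes from Φ(1.95 - 1.645) = 0.62 to Φ(1.95 - 2.807) = 0.196.
• Type II error rate β = 1 - power therefore increases (0.38 → 0.804).
Appropriate when false positives are costly — here, adopting a curriculum that gives no real benefit — disruption for nothing.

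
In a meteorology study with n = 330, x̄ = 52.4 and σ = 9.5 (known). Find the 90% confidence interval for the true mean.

CI = x̄ ± z*(σ/√n) = 52.4 ± 1.645(9.5/√330) = 52.4 ± 0.86 = (51.54, 53.26)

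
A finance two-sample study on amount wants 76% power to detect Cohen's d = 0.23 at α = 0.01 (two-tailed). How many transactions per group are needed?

z_{α/2} = 2.576, z_β = Φ⁻¹(0.76) = 0.706. For small effect (d = 0.23): n per group = 2(z_{α/2} + z_β)²/d² = 2(2.576 + 0.706)²/0.23² = 407.2 → 408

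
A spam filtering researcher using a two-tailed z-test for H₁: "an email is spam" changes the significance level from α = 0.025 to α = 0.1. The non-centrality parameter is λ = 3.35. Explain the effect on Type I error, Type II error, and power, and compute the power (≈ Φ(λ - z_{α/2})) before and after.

Increasing α from 0.025 to 0.1:
• Type I error rate increases (α is the Type I rate by definition).
• Critical value moves from z_{α/2} = 2.241 to 1.645, so power = Φ(λ - z_{α/2}) goes from Φ(3.35 - 2.241) = 0.866 to Φ(3.35 - 1.645) = 0.956.
• Type II error rate β = 1 - power therefore decreases (0.134 → 0.044).
Appropriate when false negatives are costly — here, a spam email lands in the inbox.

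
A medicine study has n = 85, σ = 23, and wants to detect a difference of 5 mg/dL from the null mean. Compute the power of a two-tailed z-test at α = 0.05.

SE = σ/√n = 23/√85 = 2.495. Non-centrality λ = d/SE = 5/2.495 = 2.004. Power ≈ Φ(λ - z_{α/2}) = Φ(2.004 - 1.96) = Φ(0.044) = 0.518.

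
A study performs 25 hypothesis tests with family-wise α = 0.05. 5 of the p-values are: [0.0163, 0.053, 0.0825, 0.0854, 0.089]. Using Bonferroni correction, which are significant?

Bonferroni α = 0.05/25 = 0.002. None of the given p-values are significant.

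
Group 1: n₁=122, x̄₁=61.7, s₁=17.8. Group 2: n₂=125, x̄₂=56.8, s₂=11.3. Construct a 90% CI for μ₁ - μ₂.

Difference = 4.9. SE = √(17.8²/122 + 11.3²/125) = 1.902. CI = (1.77, 8.03)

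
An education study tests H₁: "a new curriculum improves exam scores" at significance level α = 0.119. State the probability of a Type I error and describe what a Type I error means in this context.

P(Type I error) = α = 0.119. A Type I error is rejecting H₀ when H₀ is actually true (false positive) — here, concluding that a new curriculum improves exam scores when in fact this is not the case. Consequence: adopting a curriculum that gives no real benefit — disruption for nothing.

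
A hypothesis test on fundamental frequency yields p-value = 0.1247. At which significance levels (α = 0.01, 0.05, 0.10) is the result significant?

p = 0.1247. Not significant at any of the given levels.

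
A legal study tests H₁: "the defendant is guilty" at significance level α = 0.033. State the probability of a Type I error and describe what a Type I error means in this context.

P(Type I error) = α = 0.033. A Type I error is rejecting H₀ when H₀ is actually true (false positive) — here, concluding that the defendant is guilty when in fact this is not the case. Consequence: convicting an innocent person.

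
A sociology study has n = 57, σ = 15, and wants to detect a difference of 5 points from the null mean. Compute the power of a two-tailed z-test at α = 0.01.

SE = σ/√n = 15/√57 = 1.987. Non-centrality λ = d/SE = 5/1.987 = 2.517. Power ≈ Φ(λ - z_{α/2}) = Φ(2.517 - 2.576) = Φ(-0.059) = 0.476.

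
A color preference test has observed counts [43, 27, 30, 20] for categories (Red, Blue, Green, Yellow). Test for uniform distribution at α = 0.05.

Expected = 30 each. χ² = Σ(O-E)²/E = 9.267. df = 3, critical value = 7.815. Reject H₀.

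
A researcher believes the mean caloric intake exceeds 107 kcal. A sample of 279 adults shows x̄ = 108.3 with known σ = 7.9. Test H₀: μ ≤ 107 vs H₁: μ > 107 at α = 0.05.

z = 2.749. Critical value: 1.645. Reject H₀.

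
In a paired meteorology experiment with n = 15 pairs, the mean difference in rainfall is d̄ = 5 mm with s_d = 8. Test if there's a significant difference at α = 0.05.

t = d̄/(s_d/√n) = 5/(8/√15) = 2.421. df = 14, critical t = ±2.145. Reject H₀.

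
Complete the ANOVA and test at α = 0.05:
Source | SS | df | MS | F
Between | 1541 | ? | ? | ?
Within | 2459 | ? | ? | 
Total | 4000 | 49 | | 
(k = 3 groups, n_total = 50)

df_between = 2, df_within = 47. MS_between = 770.5, MS_within = 52.32. F = 14.727, F_crit ≈ 3.195. Reject H₀.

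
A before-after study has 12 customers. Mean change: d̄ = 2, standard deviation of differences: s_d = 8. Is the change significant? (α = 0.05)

t = d̄/(s_d/√n) = 2/(8/√12) = 0.866. df = 11, critical t = ±2.201. Fail to reject H₀.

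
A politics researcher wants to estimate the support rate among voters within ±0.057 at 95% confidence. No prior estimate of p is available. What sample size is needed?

Conservative approach: use p = 0.5 (maximizes p(1-p) = 0.25). n = z²(0.25)/E² = 1.96²×0.25/0.057² = 295.6 → n = 296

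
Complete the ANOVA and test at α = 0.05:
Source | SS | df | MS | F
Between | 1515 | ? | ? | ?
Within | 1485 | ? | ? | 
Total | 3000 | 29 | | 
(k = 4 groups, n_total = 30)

df_between = 3, df_within = 26. MS_between = 505.0, MS_within = 57.12. F = 8.842, F_crit ≈ 2.975. Reject H₀.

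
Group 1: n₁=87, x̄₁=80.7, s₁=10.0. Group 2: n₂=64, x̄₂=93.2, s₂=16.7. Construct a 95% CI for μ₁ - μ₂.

Difference = -12.5. SE = √(10.0²/87 + 16.7²/64) = 2.347. CI = (-17.1, -7.9)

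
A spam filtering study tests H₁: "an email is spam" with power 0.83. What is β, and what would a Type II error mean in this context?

β = 1 - power = 1 - 0.83 = 0.17. A Type II error is failing to reject H₀ when H₀ is false (false negative) — here, failing to conclude that an email is spam when in fact it is true. Consequence: a spam email lands in the inbox.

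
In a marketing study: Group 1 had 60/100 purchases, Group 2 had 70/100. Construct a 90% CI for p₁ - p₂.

p̂₁ = 0.6, p̂₂ = 0.7. Difference = -0.1. CI = (-0.21, 0.01)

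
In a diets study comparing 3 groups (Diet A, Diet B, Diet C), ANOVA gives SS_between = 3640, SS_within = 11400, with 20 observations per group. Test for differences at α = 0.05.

df_between = 2, df_within = 57. F = MS_between/MS_within = 1820.0/200.0 = 9.1. F_crit ≈ 3.159. Reject H₀. At least one mean differs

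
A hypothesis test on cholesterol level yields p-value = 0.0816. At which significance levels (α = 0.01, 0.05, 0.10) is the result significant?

p = 0.0816. Significant at: α = 0.1.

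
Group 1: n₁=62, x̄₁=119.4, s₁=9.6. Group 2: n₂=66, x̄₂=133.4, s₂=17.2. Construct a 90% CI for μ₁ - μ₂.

Difference = -14.0. SE = √(9.6²/62 + 17.2²/66) = 2.443. CI = (-18.02, -9.98)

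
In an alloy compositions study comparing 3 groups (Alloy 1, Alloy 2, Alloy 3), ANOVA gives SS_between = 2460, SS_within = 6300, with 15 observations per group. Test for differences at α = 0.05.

df_between = 2, df_within = 42. F = MS_between/MS_within = 1230.0/150.0 = 8.2. F_crit ≈ 3.22. Reject H₀. At least one mean differs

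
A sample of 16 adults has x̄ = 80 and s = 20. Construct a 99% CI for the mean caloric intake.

CI = x̄ ± t*(s/√n) = 80 ± 2.947(20/√16) = (65.27, 94.73)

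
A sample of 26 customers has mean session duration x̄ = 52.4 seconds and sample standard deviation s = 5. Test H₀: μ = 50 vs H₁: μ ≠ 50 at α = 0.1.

t = (x̄ - μ₀)/(s/√n) = (52.4 - 50)/(5/√26) = 2.448. df = 25, critical t = ±1.708. Reject H₀.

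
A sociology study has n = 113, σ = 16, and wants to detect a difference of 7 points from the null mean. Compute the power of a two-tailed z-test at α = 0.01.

SE = σ/√n = 16/√113 = 1.505. Non-centrality λ = d/SE = 7/1.505 = 4.651. Power ≈ Φ(λ - z_{α/2}) = Φ(4.651 - 2.576) = Φ(2.075) = 0.981.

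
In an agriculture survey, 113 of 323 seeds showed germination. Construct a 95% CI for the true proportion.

p̂ = 0.35. CI = p̂ ± z*√(p̂(1-p̂)/n) = (0.298, 0.402)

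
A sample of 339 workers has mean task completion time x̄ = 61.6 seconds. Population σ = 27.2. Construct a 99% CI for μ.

CI = x̄ ± z*(σ/√n) = 61.6 ± 2.576(27.2/√339) = 61.6 ± 3.81 = (57.79, 65.41)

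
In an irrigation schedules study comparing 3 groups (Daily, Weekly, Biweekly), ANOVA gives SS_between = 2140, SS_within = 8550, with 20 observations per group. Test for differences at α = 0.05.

df_between = 2, df_within = 57. F = MS_between/MS_within = 1070.0/150.0 = 7.133. F_crit ≈ 3.159. Reject H₀. At least one mean differs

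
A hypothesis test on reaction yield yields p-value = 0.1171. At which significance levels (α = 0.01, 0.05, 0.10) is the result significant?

p = 0.1171. Not significant at any of the given levels.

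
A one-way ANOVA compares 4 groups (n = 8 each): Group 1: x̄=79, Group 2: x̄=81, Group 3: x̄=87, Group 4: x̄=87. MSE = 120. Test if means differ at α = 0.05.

Grand mean = 83.5. SS_between = 408.0, MS_between = 136.0. F = 1.133, F_crit ≈ 2.947. Fail to reject H₀.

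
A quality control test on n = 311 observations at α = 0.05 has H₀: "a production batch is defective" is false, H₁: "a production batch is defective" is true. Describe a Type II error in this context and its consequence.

Type II error: failing to reject H₀ when it is false — concluding that a production batch is defective is not supported when in fact it is. Consequence: shipping a defective batch — faulty products reach customers.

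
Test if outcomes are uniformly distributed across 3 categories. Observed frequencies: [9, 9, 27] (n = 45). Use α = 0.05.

Expected = 15 each. χ² = Σ(O-E)²/E = 14.4. df = 2, critical value = 5.991. Reject H₀.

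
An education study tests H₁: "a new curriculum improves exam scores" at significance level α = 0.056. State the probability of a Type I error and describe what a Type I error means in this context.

P(Type I error) = α = 0.056. A Type I error is rejecting H₀ when H₀ is actually true (false positive) — here, concluding that a new curriculum improves exam scores when in fact this is not the case. Consequence: adopting a curriculum that gives no real benefit — disruption for nothing.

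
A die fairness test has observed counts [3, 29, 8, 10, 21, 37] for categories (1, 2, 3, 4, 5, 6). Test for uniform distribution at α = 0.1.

Expected = 18 each. χ² = Σ(O-E)²/E = 48.889. df = 5, critical value = 9.236. Reject H₀.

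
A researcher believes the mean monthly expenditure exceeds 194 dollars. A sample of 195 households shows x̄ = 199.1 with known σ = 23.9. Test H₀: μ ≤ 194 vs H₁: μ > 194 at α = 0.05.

z = 2.98. Critical value: 1.645. Reject H₀.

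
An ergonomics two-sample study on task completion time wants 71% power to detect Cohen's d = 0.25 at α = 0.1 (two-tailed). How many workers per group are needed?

z_{α/2} = 1.645, z_β = Φ⁻¹(0.71) = 0.553. For small effect (d = 0.25): n per group = 2(z_{α/2} + z_β)²/d² = 2(1.645 + 0.553)²/0.25² = 154.6 → 155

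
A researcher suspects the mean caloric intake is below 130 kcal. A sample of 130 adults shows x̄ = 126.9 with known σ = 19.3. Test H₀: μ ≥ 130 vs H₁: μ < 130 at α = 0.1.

z = -1.831. Critical value: -1.28. Reject H₀.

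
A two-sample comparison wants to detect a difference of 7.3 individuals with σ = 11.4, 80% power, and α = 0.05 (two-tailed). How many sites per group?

n per group = 2(z_α/2 + z_β)²σ²/d² = 2×(1.96 + 0.84)²×11.4²/7.3² = 38.2 → n = 39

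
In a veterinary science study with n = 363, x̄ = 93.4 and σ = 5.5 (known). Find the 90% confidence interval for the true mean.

CI = x̄ ± z*(σ/√n) = 93.4 ± 1.645(5.5/√363) = 93.4 ± 0.47 = (92.93, 93.87)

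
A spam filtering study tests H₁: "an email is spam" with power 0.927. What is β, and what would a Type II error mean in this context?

β = 1 - power = 1 - 0.927 = 0.073. A Type II error is failing to reject H₀ when H₀ is false (false negative) — here, failing to conclude that an email is spam when in fact it is true. Consequence: a spam email lands in the inbox.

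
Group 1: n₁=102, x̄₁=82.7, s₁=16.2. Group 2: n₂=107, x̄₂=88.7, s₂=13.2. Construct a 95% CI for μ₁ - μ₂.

Difference = -6.0. SE = √(16.2²/102 + 13.2²/107) = 2.05. CI = (-10.02, -1.98)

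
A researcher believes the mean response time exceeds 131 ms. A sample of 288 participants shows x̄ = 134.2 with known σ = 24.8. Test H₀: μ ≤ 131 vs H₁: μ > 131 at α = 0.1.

z = 2.19. Critical value: 1.28. Reject H₀.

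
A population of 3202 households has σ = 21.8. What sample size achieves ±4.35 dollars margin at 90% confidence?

Without FPC: n₀ = (1.645×21.8/4.35)² = 67.962. With FPC: n = n₀N/(n₀+N-1) = 66.6 → n = 67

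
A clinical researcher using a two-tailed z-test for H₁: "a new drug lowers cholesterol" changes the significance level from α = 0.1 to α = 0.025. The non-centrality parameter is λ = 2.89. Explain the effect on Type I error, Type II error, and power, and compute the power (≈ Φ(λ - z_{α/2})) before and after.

Decreasing α from 0.1 to 0.025:
• Type I error rate decreases (α is the Type I rate by definition).
• Critical value moves from z_{α/2} = 1.645 to 2.241, so power = Φ(λ - z_{α/2}) goes from Φ(2.89 - 1.645) = 0.893 to Φ(2.89 - 2.241) = 0.742.
• Type II error rate β = 1 - power therefore increases (0.107 → 0.258).
Appropriate when false positives are costly — here, approving an ineffective drug — patients take a useless medication and may skip effective alternatives.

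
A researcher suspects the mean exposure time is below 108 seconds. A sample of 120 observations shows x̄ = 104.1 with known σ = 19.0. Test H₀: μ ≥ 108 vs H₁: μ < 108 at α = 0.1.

z = -2.249. Critical value: -1.28. Reject H₀.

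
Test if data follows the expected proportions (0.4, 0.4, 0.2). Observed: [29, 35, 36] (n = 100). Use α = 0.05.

Expected: [40.0, 40.0, 20.0]. χ² = 16.45. df = 2, critical = 5.991. Reject H₀.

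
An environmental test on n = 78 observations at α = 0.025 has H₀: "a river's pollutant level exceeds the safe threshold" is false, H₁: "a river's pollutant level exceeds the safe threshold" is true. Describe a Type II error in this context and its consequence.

Type II error: failing to reject H₀ when it is false — concluding that a river's pollutant level exceeds the safe threshold is not supported when in fact it is. Consequence: allowing unsafe pollution to continue.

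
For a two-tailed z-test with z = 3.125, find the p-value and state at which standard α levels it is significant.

p = 2·P(Z > |3.125|) = 2·(1 - Φ(3.125)) ≈ 0.0018. Significant at α = 0.1; Significant at α = 0.05; Significant at α = 0.01.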